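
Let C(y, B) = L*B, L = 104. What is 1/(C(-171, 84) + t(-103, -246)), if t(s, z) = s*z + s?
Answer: 1/33971 ≈ 2.9437e-5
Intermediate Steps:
t(s, z) = s + s*z
C(y, B) = 104*B
1/(C(-171, 84) + t(-103, -246)) = 1/(104*84 - 103*(1 - 246)) = 1/(8736 - 103*(-245)) = 1/(8736 + 25235) = 1/33971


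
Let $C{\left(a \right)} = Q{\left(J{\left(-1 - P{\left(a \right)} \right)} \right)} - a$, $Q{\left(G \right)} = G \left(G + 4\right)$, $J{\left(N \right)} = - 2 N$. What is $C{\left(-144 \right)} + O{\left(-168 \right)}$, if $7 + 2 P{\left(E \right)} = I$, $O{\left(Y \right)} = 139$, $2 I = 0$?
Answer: $288$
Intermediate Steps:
$I = 0$ ($I = \frac{1}{2} \cdot 0 = 0$)
$P{\left(E \right)} = - \frac{7}{2}$ ($P{\left(E \right)} = - \frac{7}{2} + \frac{1}{2} \cdot 0 = - \frac{7}{2} + 0 = - \frac{7}{2}$)
$Q{\left(G \right)} = G \left(4 + G\right)$
$C{\left(a \right)} = 5 - a$ ($C{\left(a \right)} = - 2 \left(-1 - - \frac{7}{2}\right) \left(4 - 2 \left(-1 - - \frac{7}{2}\right)\right) - a = - 2 \left(-1 + \frac{7}{2}\right) \left(4 - 2 \left(-1 + \frac{7}{2}\right)\right) - a = \left(-2\right) \frac{5}{2} \left(4 - 5\right) - a = - 5 \left(4 - 5\right) - a = \left(-5\right) \left(-1\right) - a = 5 - a$)
$C{\left(-144 \right)} + O{\left(-168 \right)} = \left(5 - -144\right) + 139 = \left(5 + 144\right) + 139 = 149 + 139 = 288$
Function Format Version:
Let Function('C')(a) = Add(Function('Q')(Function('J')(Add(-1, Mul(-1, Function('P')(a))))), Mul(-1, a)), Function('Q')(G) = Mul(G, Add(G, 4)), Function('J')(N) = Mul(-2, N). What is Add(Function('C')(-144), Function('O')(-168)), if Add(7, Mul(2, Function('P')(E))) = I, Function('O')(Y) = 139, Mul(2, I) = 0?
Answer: 288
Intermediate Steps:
I = 0 (I = Mul(Rational(1, 2), 0) = 0)
Function('P')(E) = Rational(-7, 2) (Function('P')(E) = Add(Rational(-7, 2), Mul(Rational(1, 2), 0)) = Add(Rational(-7, 2), 0) = Rational(-7, 2))
Function('Q')(G) = Mul(G, Add(4, G))
Function('C')(a) = Add(5, Mul(-1, a)) (Function('C')(a) = Add(Mul(Mul(-2, Add(-1, Mul(-1, Rational(-7, 2)))), Add(4, Mul(-2, Add(-1, Mul(-1, Rational(-7, 2)))))), Mul(-1, a)) = Add(Mul(Mul(-2, Add(-1, Rational(7, 2))), Add(4, Mul(-2, Add(-1, Rational(7, 2))))), Mul(-1, a)) = Add(Mul(Mul(-2, Rational(5, 2)), Add(4, Mul(-2, Rational(5, 2)))), Mul(-1, a)) = Add(Mul(-5, Add(4, -5)), Mul(-1, a)) = Add(Mul(-5, -1), Mul(-1, a)) = Add(5, Mul(-1, a)))
Add(Function('C')(-144), Function('O')(-168)) = Add(Add(5, Mul(-1, -144)), 139) = Add(Add(5, 144), 139) = Add(149, 139) = 288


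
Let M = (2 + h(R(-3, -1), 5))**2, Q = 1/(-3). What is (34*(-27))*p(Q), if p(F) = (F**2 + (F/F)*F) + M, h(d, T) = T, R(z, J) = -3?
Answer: -44778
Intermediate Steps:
Q = -1/3 ≈ -0.33333
M = 49 (M = (2 + 5)**2 = 7**2 = 49)
p(F) = 49 + F + F**2 (p(F) = (F**2 + (F/F)*F) + 49 = (F**2 + 1*F) + 49 = (F**2 + F) + 49 = (F + F**2) + 49 = 49 + F + F**2)
(34*(-27))*p(Q) = (34*(-27))*(49 - 1/3 + (-1/3)**2) = -918*(49 - 1/3 + 1/9) = -918*439/9 = -44778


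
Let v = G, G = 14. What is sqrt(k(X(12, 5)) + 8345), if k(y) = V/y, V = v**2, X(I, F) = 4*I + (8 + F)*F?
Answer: sqrt(106579453)/113 ≈ 91.360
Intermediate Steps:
v = 14
X(I, F) = 4*I + F*(8 + F)
V = 196 (V = 14**2 = 196)
k(y) = 196/y
sqrt(k(X(12, 5)) + 8345) = sqrt(196/(5**2 + 4*12 + 8*5) + 8345) = sqrt(196/(25 + 48 + 40) + 8345) = sqrt(196/113 + 8345) = sqrt(943181/113) = sqrt(106579453)/113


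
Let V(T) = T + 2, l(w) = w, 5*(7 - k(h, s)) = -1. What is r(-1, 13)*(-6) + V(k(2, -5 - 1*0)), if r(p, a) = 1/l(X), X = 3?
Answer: 36/5 ≈ 7.2000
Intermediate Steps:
k(h, s) = 36/5 (k(h, s) = 7 - ⅕*(-1) = 7 + ⅕ = 36/5)
r(p, a) = ⅓ (r(p, a) = 1/3 = ⅓)
V(T) = 2 + T
r(-1, 13)*(-6) + V(k(2, -5 - 1*0)) = (⅓)*(-6) + (2 + 36/5) = -2 + 46/5 = 36/5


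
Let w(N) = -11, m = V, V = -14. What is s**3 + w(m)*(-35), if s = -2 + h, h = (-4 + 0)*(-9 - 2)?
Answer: 74473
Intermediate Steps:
m = -14
h = 44 (h = -4*(-11) = 44)
s = 42 (s = -2 + 44 = 42)
s**3 + w(m)*(-35) = 42**3 - 11*(-35) = 74088 + 385 = 74473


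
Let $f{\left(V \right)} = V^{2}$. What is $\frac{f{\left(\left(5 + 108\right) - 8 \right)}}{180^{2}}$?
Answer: $\frac{49}{144} \approx 0.34028$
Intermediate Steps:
$\frac{f{\left(\left(5 + 108\right) - 8 \right)}}{180^{2}} = \frac{\left(\left(5 + 108\right) - 8\right)^{2}}{180^{2}} = \frac{\left(113 - 8\right)^{2}}{32400} = 105^{2} \cdot \frac{1}{32400} = 11025 \cdot \frac{1}{32400} = \frac{49}{144}$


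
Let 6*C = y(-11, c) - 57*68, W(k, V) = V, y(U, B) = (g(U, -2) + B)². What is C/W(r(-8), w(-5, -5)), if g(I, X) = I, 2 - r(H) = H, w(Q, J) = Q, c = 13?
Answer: 1936/15 ≈ 129.07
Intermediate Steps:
r(H) = 2 - H
y(U, B) = (B + U)² (y(U, B) = (U + B)² = (B + U)²)
C = -1936/3 (C = ((13 - 11)² - 57*68)/6 = (2² - 3876)/6 = (4 - 3876)/6 = (⅙)*(-3872) = -1936/3 ≈ -645.33)
C/W(r(-8), w(-5, -5)) = -1936/3/(-5) = -1936/3*(-⅕) = 1936/15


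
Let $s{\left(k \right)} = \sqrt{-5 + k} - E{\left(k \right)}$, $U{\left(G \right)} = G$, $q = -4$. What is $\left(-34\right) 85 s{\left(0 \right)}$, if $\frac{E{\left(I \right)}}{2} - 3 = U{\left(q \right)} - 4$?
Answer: $-28900 - 2890 i \sqrt{5} \approx -28900.0 - 6462.2 i$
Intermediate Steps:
$E{\left(I \right)} = -10$ ($E{\left(I \right)} = 6 + 2 \left(-4 - 4\right) = 6 + 2 \left(-8\right) = 6 - 16 = -10$)
$s{\left(k \right)} = 10 + \sqrt{-5 + k}$ ($s{\left(k \right)} = \sqrt{-5 + k} - -10 = \sqrt{-5 + k} + 10 = 10 + \sqrt{-5 + k}$)
$\left(-34\right) 85 s{\left(0 \right)} = \left(-34\right) 85 \left(10 + \sqrt{-5 + 0}\right) = - 2890 \left(10 + \sqrt{-5}\right) = - 2890 \left(10 + i \sqrt{5}\right) = -28900 - 2890 i \sqrt{5}$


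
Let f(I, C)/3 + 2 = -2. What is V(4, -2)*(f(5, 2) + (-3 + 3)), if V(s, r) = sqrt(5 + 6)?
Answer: -12*sqrt(11) ≈ -39.799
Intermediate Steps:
f(I, C) = -12 (f(I, C) = -6 + 3*(-2) = -6 - 6 = -12)
V(s, r) = sqrt(11)
V(4, -2)*(f(5, 2) + (-3 + 3)) = sqrt(11)*(-12 + (-3 + 3)) = sqrt(11)*(-12 + 0) = sqrt(11)*(-12) = -12*sqrt(11)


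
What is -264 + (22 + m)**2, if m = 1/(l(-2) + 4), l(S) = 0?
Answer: 3697/16 ≈ 231.06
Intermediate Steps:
m = 1/4 (m = 1/(0 + 4) = 1/4 ≈ 0.25000)
-264 + (22 + m)**2 = -264 + (22 + 1/4)**2 = -264 + (89/4)**2 = -264 + 7921/16 = 3697/16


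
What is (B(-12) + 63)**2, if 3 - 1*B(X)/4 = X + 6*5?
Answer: 9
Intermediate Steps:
B(X) = -108 - 4*X (B(X) = 12 - 4*(X + 6*5) = 12 - 4*(X + 30) = 12 - 4*(30 + X) = 12 + (-120 - 4*X) = -108 - 4*X)
(B(-12) + 63)**2 = ((-108 - 4*(-12)) + 63)**2 = ((-108 + 48) + 63)**2 = (-60 + 63)**2 = 3**2 = 9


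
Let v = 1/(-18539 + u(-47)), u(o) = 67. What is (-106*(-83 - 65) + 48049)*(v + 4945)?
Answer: 5821995013743/18472 ≈ 3.1518e+8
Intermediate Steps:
v = -1/18472 (v = 1/(-18539 + 67) = 1/(-18472) = -1/18472 ≈ -5.4136e-5)
(-106*(-83 - 65) + 48049)*(v + 4945) = (-106*(-83 - 65) + 48049)*(-1/18472 + 4945) = (-106*(-148) + 48049)*(91344039/18472) = (15688 + 48049)*(91344039/18472) = 63737*(91344039/18472) = 5821995013743/18472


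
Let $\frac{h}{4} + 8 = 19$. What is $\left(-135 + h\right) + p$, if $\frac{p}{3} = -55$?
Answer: $-256$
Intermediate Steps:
$h = 44$ ($h = -32 + 4 \cdot 19 = -32 + 76 = 44$)
$p = -165$ ($p = 3 \left(-55\right) = -165$)
$\left(-135 + h\right) + p = \left(-135 + 44\right) - 165 = -91 - 165 = -256$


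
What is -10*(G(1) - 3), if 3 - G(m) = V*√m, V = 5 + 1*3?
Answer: 80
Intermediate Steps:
V = 8 (V = 5 + 3 = 8)
G(m) = 3 - 8*√m
-10*(G(1) - 3) = -10*((3 - 8*√1) - 3) = -10*((3 - 8*1) - 3) = -10*((3 - 8) - 3) = -10*(-5 - 3) = -10*(-8) = 80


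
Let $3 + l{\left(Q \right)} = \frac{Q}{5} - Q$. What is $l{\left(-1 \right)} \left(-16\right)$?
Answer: $\frac{176}{5} \approx 35.2$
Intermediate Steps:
$l{\left(Q \right)} = -3 - \frac{4 Q}{5}$ ($l{\left(Q \right)} = -3 - \left(Q - \frac{Q}{5}\right) = -3 - \left(Q - Q \frac{1}{5}\right) = -3 + \left(\frac{Q}{5} - Q\right) = -3 - \frac{4 Q}{5}$)
$l{\left(-1 \right)} \left(-16\right) = \left(-3 - - \frac{4}{5}\right) \left(-16\right) = \left(-3 + \frac{4}{5}\right) \left(-16\right) = \left(- \frac{11}{5}\right) \left(-16\right) = \frac{176}{5}$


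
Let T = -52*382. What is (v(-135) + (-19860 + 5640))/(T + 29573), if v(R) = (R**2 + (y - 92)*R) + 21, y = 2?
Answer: 16176/9709 ≈ 1.6661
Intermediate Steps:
T = -19864
v(R) = 21 + R**2 - 90*R (v(R) = (R**2 + (2 - 92)*R) + 21 = (R**2 - 90*R) + 21 = 21 + R**2 - 90*R)
(v(-135) + (-19860 + 5640))/(T + 29573) = ((21 + (-135)**2 - 90*(-135)) + (-19860 + 5640))/(-19864 + 29573) = ((21 + 18225 + 12150) - 14220)/9709 = (30396 - 14220)*(1/9709) = 16176*(1/9709) = 16176/9709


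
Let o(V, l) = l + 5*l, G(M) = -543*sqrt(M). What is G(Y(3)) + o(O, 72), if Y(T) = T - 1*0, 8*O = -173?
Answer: 432 - 543*sqrt(3) ≈ -508.50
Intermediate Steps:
O = -173/8 (O = (1/8)*(-173) = -173/8 ≈ -21.625)
Y(T) = T (Y(T) = T + 0 = T)
G(M) = -543*sqrt(M)
o(V, l) = 6*l
G(Y(3)) + o(O, 72) = -543*sqrt(3) + 6*72 = -543*sqrt(3) + 432 = 432 - 543*sqrt(3)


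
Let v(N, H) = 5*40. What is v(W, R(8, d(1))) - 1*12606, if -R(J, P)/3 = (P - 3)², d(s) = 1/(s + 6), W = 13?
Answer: -12406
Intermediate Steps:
d(s) = 1/(6 + s)
R(J, P) = -3*(-3 + P)² (R(J, P) = -3*(P - 3)² = -3*(-3 + P)²)
v(N, H) = 200
v(W, R(8, d(1))) - 1*12606 = 200 - 1*12606 = 200 - 12606 = -12406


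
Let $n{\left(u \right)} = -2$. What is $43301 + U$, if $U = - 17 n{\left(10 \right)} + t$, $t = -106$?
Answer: $43229$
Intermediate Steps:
$U = -72$ ($U = \left(-17\right) \left(-2\right) - 106 = 34 - 106 = -72$)
$43301 + U = 43301 - 72 = 43229$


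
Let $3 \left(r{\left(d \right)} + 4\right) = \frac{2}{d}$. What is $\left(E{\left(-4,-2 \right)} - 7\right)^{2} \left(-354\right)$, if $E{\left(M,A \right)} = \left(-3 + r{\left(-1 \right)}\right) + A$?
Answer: $- \frac{295000}{3} \approx -98333.0$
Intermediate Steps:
$r{\left(d \right)} = -4 + \frac{2}{3 d}$ ($r{\left(d \right)} = -4 + \frac{2 \frac{1}{d}}{3} = -4 + \frac{2}{3 d}$)
$E{\left(M,A \right)} = - \frac{23}{3} + A$ ($E{\left(M,A \right)} = \left(-3 - \left(4 - \frac{2}{3 \left(-1\right)}\right)\right) + A = \left(-3 + \left(-4 + \frac{2}{3} \left(-1\right)\right)\right) + A = \left(-3 - \frac{14}{3}\right) + A = - \frac{23}{3} + A$)
$\left(E{\left(-4,-2 \right)} - 7\right)^{2} \left(-354\right) = \left(\left(- \frac{23}{3} - 2\right) - 7\right)^{2} \left(-354\right) = \left(- \frac{29}{3} - 7\right)^{2} \left(-354\right) = \left(- \frac{50}{3}\right)^{2} \left(-354\right) = \frac{2500}{9} \left(-354\right) = - \frac{295000}{3}$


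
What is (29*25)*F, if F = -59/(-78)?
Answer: 42775/78 ≈ 548.40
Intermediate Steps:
F = 59/78 (F = -59*(-1/78) = 59/78 ≈ 0.75641)
(29*25)*F = (29*25)*(59/78) = 725*(59/78) = 42775/78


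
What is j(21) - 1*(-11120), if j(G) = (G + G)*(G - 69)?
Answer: 9104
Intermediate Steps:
j(G) = 2*G*(-69 + G) (j(G) = (2*G)*(-69 + G) = 2*G*(-69 + G))
j(21) - 1*(-11120) = 2*21*(-69 + 21) - 1*(-11120) = 2*21*(-48) + 11120 = -2016 + 11120 = 9104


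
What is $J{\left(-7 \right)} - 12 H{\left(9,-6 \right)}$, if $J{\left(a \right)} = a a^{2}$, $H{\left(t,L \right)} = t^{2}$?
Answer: $-1315$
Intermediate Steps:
$J{\left(a \right)} = a^{3}$
$J{\left(-7 \right)} - 12 H{\left(9,-6 \right)} = \left(-7\right)^{3} - 12 \cdot 9^{2} = -343 - 972 = -1315$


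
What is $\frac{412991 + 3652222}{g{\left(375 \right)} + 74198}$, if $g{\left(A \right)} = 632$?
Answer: $\frac{4065213}{74830} \approx 54.326$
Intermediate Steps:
$\frac{412991 + 3652222}{g{\left(375 \right)} + 74198} = \frac{412991 + 3652222}{632 + 74198} = \frac{4065213}{74830}$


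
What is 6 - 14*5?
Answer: -64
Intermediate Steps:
6 - 14*5 = 6 - 70 = -64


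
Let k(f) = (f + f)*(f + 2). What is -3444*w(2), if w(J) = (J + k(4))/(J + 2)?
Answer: -43050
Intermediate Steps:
k(f) = 2*f*(2 + f) (k(f) = (2*f)*(2 + f) = 2*f*(2 + f))
w(J) = (48 + J)/(2 + J) (w(J) = (J + 2*4*(2 + 4))/(J + 2) = (J + 2*4*6)/(2 + J) = (J + 48)/(2 + J) = (48 + J)/(2 + J))
-3444*w(2) = -3444*(48 + 2)/(2 + 2) = -3444*50/4 = -861*50 = -3444*25/2 = -43050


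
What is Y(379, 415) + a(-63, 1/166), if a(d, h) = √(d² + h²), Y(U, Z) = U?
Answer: 379 + √109369765/166 ≈ 442.00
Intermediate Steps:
Y(379, 415) + a(-63, 1/166) = 379 + √((-63)² + (1/166)²) = 379 + √(3969 + (1/166)²) = 379 + √(3969 + 1/27556) = 379 + √(109369765/27556) = 379 + √109369765/166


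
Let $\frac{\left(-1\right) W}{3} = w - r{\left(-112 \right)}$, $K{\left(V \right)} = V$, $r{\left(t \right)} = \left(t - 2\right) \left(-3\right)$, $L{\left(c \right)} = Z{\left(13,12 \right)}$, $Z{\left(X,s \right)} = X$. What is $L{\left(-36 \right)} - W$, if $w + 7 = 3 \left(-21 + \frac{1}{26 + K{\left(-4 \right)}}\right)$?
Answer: $- \frac{26897}{22} \approx -1222.6$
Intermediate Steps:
$L{\left(c \right)} = 13$
$r{\left(t \right)} = 6 - 3 t$ ($r{\left(t \right)} = \left(-2 + t\right) \left(-3\right) = 6 - 3 t$)
$w = - \frac{1537}{22}$ ($w = -7 + 3 \left(-21 + \frac{1}{26 - 4}\right) = -7 + 3 \left(-21 + \frac{1}{22}\right) = -7 + 3 \left(- \frac{461}{22}\right) = -7 - \frac{1383}{22} = - \frac{1537}{22} \approx -69.864$)
$W = \frac{27183}{22}$ ($W = - 3 \left(- \frac{1537}{22} - \left(6 - -336\right)\right) = - 3 \left(- \frac{1537}{22} - \left(6 + 336\right)\right) = - 3 \left(- \frac{1537}{22} - 342\right) = \left(-3\right) \left(- \frac{9061}{22}\right) = \frac{27183}{22} \approx 1235.6$)
$L{\left(-36 \right)} - W = 13 - \frac{27183}{22} = - \frac{26897}{22}$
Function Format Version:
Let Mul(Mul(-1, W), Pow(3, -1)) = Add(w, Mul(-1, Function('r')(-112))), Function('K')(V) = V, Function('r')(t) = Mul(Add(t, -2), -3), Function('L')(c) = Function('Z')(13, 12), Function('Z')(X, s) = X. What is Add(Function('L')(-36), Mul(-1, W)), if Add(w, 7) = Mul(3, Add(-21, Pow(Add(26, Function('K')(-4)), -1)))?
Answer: Rational(-26897, 22) ≈ -1222.6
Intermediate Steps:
Function('L')(c) = 13
Function('r')(t) = Add(6, Mul(-3, t)) (Function('r')(t) = Mul(Add(-2, t), -3) = Add(6, Mul(-3, t)))
w = Rational(-1537, 22) (w = Add(-7, Mul(3, Add(-21, Pow(Add(26, -4), -1)))) = Add(-7, Mul(3, Add(-21, Pow(22, -1)))) = Add(-7, Mul(3, Add(-21, Rational(1, 22)))) = Add(-7, Mul(3, Rational(-461, 22))) = Add(-7, Rational(-1383, 22)) = Rational(-1537, 22) ≈ -69.864)
W = Rational(27183, 22) (W = Mul(-3, Add(Rational(-1537, 22), Mul(-1, Add(6, Mul(-3, -112))))) = Mul(-3, Add(Rational(-1537, 22), Mul(-1, Add(6, 336)))) = Mul(-3, Add(Rational(-1537, 22), Mul(-1, 342))) = Mul(-3, Add(Rational(-1537, 22), -342)) = Mul(-3, Rational(-9061, 22)) = Rational(27183, 22) ≈ 1235.6)
Add(Function('L')(-36), Mul(-1, W)) = Add(13, Mul(-1, Rational(27183, 22))) = Add(13, Rational(-27183, 22)) = Rational(-26897, 22)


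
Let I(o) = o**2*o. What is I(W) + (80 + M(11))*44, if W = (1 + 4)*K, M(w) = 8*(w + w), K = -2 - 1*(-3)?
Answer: 11389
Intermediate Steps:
K = 1 (K = -2 + 3 = 1)
M(w) = 16*w (M(w) = 8*(2*w) = 16*w)
W = 5 (W = (1 + 4)*1 = 5*1 = 5)
I(o) = o**3
I(W) + (80 + M(11))*44 = 5**3 + (80 + 16*11)*44 = 125 + (80 + 176)*44 = 125 + 256*44 = 125 + 11264 = 11389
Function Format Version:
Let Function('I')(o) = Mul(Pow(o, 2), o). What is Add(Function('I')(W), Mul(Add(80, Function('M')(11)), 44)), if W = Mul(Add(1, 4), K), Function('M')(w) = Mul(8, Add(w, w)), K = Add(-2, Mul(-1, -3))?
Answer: 11389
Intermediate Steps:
K = 1 (K = Add(-2, 3) = 1)
Function('M')(w) = Mul(16, w) (Function('M')(w) = Mul(8, Mul(2, w)) = Mul(16, w))
W = 5 (W = Mul(Add(1, 4), 1) = Mul(5, 1) = 5)
Function('I')(o) = Pow(o, 3)
Add(Function('I')(W), Mul(Add(80, Function('M')(11)), 44)) = Add(Pow(5, 3), Mul(Add(80, Mul(16, 11)), 44)) = Add(125, Mul(Add(80, 176), 44)) = Add(125, Mul(256, 44)) = Add(125, 11264) = 11389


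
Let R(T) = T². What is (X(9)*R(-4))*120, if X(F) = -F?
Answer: -17280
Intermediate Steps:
(X(9)*R(-4))*120 = (-1*9*(-4)²)*120 = -9*16*120 = -144*120 = -17280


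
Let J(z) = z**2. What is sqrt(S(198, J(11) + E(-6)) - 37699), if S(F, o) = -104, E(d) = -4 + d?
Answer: I*sqrt(37803) ≈ 194.43*I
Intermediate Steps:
sqrt(S(198, J(11) + E(-6)) - 37699) = sqrt(-104 - 37699) = sqrt(-37803) = I*sqrt(37803)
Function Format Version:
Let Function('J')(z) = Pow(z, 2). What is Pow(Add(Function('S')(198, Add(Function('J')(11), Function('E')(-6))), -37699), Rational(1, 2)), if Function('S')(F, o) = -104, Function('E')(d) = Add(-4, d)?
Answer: Mul(I, Pow(37803, Rational(1, 2))) ≈ Mul(194.43, I)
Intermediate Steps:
Pow(Add(Function('S')(198, Add(Function('J')(11), Function('E')(-6))), -37699), Rational(1, 2)) = Pow(Add(-104, -37699), Rational(1, 2)) = Pow(-37803, Rational(1, 2)) = Mul(I, Pow(37803, Rational(1, 2)))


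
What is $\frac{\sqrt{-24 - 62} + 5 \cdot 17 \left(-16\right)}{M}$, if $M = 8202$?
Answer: $- \frac{680}{4101} + \frac{i \sqrt{86}}{8202} \approx -0.16581 + 0.0011307 i$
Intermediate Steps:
$\frac{\sqrt{-24 - 62} + 5 \cdot 17 \left(-16\right)}{M} = \frac{\sqrt{-24 - 62} + 5 \cdot 17 \left(-16\right)}{8202} = \left(\sqrt{-86} + 85 \left(-16\right)\right) \frac{1}{8202} = \left(i \sqrt{86} - 1360\right) \frac{1}{8202} = \left(-1360 + i \sqrt{86}\right) \frac{1}{8202} = - \frac{680}{4101} + \frac{i \sqrt{86}}{8202}$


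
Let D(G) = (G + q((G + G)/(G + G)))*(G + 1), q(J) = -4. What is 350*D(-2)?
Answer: 2100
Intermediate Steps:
D(G) = (1 + G)*(-4 + G) (D(G) = (G - 4)*(G + 1) = (-4 + G)*(1 + G) = (1 + G)*(-4 + G))
350*D(-2) = 350*(-4 + (-2)² - 3*(-2)) = 350*(-4 + 4 + 6) = 350*6 = 2100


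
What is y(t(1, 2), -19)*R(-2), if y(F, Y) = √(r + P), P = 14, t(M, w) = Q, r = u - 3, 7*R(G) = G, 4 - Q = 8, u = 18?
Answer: -2*√29/7 ≈ -1.5386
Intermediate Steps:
Q = -4 (Q = 4 - 1*8 = 4 - 8 = -4)
R(G) = G/7
r = 15 (r = 18 - 3 = 15)
t(M, w) = -4
y(F, Y) = √29 (y(F, Y) = √(15 + 14) = √29)
y(t(1, 2), -19)*R(-2) = √29*((⅐)*(-2)) = √29*(-2/7) = -2*√29/7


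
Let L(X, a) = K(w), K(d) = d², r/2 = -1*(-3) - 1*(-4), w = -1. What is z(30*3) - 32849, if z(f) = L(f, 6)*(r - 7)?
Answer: -32842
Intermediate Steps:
r = 14 (r = 2*(-1*(-3) - 1*(-4)) = 2*(3 + 4) = 2*7 = 14)
L(X, a) = 1 (L(X, a) = (-1)² = 1)
z(f) = 7 (z(f) = 1*(14 - 7) = 1*7 = 7)
z(30*3) - 32849 = 7 - 32849 = -32842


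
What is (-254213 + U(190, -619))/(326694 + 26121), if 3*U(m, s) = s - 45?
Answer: -763303/1058445 ≈ -0.72116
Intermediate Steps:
U(m, s) = -15 + s/3 (U(m, s) = (s - 45)/3 = (-45 + s)/3 = -15 + s/3)
(-254213 + U(190, -619))/(326694 + 26121) = (-254213 + (-15 + (⅓)*(-619)))/(326694 + 26121) = (-254213 + (-15 - 619/3))/352815 = (-254213 - 664/3)*(1/352815) = -763303/3*1/352815 = -763303/1058445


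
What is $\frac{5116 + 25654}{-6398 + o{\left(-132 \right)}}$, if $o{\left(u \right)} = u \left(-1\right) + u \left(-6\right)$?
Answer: $- \frac{905}{161} \approx -5.6211$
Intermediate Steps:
$o{\left(u \right)} = - 7 u$ ($o{\left(u \right)} = - u - 6 u = - 7 u$)
$\frac{5116 + 25654}{-6398 + o{\left(-132 \right)}} = \frac{5116 + 25654}{-6398 - -924} = \frac{30770}{-6398 + 924} = \frac{30770}{-5474} = 30770 \left(- \frac{1}{5474}\right) = - \frac{905}{161}$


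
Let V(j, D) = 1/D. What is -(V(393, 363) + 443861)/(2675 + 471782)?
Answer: -161121544/172227891 ≈ -0.93551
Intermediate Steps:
-(V(393, 363) + 443861)/(2675 + 471782) = -(1/363 + 443861)/(2675 + 471782) = -(1/363 + 443861)/474457 = -161121544/(363*474457) = -1*161121544/172227891 = -161121544/172227891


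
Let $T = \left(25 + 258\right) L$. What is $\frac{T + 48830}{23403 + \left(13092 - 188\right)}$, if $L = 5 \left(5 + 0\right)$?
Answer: $\frac{55905}{36307} \approx 1.5398$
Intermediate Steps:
$L = 25$ ($L = 5 \cdot 5 = 25$)
$T = 7075$ ($T = \left(25 + 258\right) 25 = 283 \cdot 25 = 7075$)
$\frac{T + 48830}{23403 + \left(13092 - 188\right)} = \frac{7075 + 48830}{23403 + \left(13092 - 188\right)} = \frac{55905}{23403 + 12904} = \frac{55905}{36307}$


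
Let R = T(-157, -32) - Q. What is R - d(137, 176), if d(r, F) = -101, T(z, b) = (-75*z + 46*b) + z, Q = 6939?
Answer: 3308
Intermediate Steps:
T(z, b) = -74*z + 46*b
R = 3207 (R = (-74*(-157) + 46*(-32)) - 1*6939 = (11618 - 1472) - 6939 = 10146 - 6939 = 3207)
R - d(137, 176) = 3207 - 1*(-101) = 3207 + 101 = 3308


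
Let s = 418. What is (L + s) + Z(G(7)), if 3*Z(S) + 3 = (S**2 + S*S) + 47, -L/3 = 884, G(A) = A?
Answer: -6560/3 ≈ -2186.7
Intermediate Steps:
L = -2652 (L = -3*884 = -2652)
Z(S) = 44/3 + 2*S**2/3 (Z(S) = -1 + ((S**2 + S*S) + 47)/3 = -1 + ((S**2 + S**2) + 47)/3 = -1 + (2*S**2 + 47)/3 = -1 + (47 + 2*S**2)/3 = -1 + (47/3 + 2*S**2/3) = 44/3 + 2*S**2/3)
(L + s) + Z(G(7)) = (-2652 + 418) + (44/3 + (2/3)*7**2) = -2234 + (44/3 + (2/3)*49) = -2234 + (44/3 + 98/3) = -2234 + 142/3 = -6560/3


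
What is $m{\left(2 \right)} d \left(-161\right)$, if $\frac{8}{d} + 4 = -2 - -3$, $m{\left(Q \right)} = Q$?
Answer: $\frac{2576}{3} \approx 858.67$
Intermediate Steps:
$d = - \frac{8}{3}$ ($d = \frac{8}{-4 - -1} = \frac{8}{-4 + \left(-2 + 3\right)} = \frac{8}{-4 + 1} = \frac{8}{-3} = 8 \left(- \frac{1}{3}\right) = - \frac{8}{3} \approx -2.6667$)
$m{\left(2 \right)} d \left(-161\right) = 2 \left(\left(- \frac{8}{3}\right) \left(-161\right)\right) = 2 \cdot \frac{1288}{3} = \frac{2576}{3}$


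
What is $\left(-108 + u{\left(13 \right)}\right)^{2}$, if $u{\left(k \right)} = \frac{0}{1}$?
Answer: $11664$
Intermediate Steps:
$u{\left(k \right)} = 0$ ($u{\left(k \right)} = 0 \cdot 1 = 0$)
$\left(-108 + u{\left(13 \right)}\right)^{2} = \left(-108 + 0\right)^{2} = \left(-108\right)^{2} = 11664$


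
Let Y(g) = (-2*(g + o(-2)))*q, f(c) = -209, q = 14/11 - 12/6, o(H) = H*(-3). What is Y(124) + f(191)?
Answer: -219/11 ≈ -19.909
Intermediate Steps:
o(H) = -3*H
q = -8/11 (q = 14*(1/11) - 12*1/6 = 14/11 - 2 = -8/11 ≈ -0.72727)
Y(g) = 96/11 + 16*g/11 (Y(g) = -2*(g - 3*(-2))*(-8/11) = -2*(g + 6)*(-8/11) = -2*(6 + g)*(-8/11) = (-12 - 2*g)*(-8/11) = 96/11 + 16*g/11)
Y(124) + f(191) = (96/11 + (16/11)*124) - 209 = (96/11 + 1984/11) - 209 = 2080/11 - 209 = -219/11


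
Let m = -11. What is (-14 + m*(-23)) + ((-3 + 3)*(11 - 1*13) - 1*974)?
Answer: -735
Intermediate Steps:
(-14 + m*(-23)) + ((-3 + 3)*(11 - 1*13) - 1*974) = (-14 - 11*(-23)) + ((-3 + 3)*(11 - 1*13) - 1*974) = (-14 + 253) + (0*(11 - 13) - 974) = 239 + (0*(-2) - 974) = 239 + (0 - 974) = 239 - 974 = -735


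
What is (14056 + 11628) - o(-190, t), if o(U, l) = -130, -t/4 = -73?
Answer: 25814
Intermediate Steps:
t = 292 (t = -4*(-73) = 292)
(14056 + 11628) - o(-190, t) = (14056 + 11628) - 1*(-130) = 25684 + 130 = 25814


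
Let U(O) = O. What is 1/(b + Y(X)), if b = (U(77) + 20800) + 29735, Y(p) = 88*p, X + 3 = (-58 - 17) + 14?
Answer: 1/44980 ≈ 2.2232e-5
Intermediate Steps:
X = -64 (X = -3 + ((-58 - 17) + 14) = -3 + (-75 + 14) = -3 - 61 = -64)
b = 50612 (b = (77 + 20800) + 29735 = 20877 + 29735 = 50612)
1/(b + Y(X)) = 1/(50612 + 88*(-64)) = 1/(50612 - 5632) = 1/44980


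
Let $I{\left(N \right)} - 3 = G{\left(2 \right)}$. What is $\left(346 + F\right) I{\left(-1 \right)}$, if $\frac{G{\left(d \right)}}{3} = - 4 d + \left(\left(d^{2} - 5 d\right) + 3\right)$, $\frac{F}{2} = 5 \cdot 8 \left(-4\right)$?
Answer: $-780$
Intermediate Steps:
$F = -320$ ($F = 2 \cdot 5 \cdot 8 \left(-4\right) = 2 \cdot 40 \left(-4\right) = 2 \left(-160\right) = -320$)
$G{\left(d \right)} = 9 - 27 d + 3 d^{2}$ ($G{\left(d \right)} = 3 \left(- 4 d + \left(\left(d^{2} - 5 d\right) + 3\right)\right) = 3 \left(- 4 d + \left(3 + d^{2} - 5 d\right)\right) = 3 \left(3 + d^{2} - 9 d\right) = 9 - 27 d + 3 d^{2}$)
$I{\left(N \right)} = -30$ ($I{\left(N \right)} = 3 + \left(9 - 54 + 3 \cdot 2^{2}\right) = 3 + \left(9 - 54 + 3 \cdot 4\right) = 3 + \left(9 - 54 + 12\right) = 3 - 33 = -30$)
$\left(346 + F\right) I{\left(-1 \right)} = \left(346 - 320\right) \left(-30\right) = 26 \left(-30\right) = -780$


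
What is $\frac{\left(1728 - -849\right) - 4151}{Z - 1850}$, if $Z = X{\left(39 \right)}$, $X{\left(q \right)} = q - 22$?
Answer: $\frac{1574}{1833} \approx 0.8587$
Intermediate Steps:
$X{\left(q \right)} = -22 + q$
$Z = 17$ ($Z = -22 + 39 = 17$)
$\frac{\left(1728 - -849\right) - 4151}{Z - 1850} = \frac{\left(1728 - -849\right) - 4151}{17 - 1850} = \frac{\left(1728 + 849\right) - 4151}{-1833} = \left(2577 - 4151\right) \left(- \frac{1}{1833}\right) = \left(-1574\right) \left(- \frac{1}{1833}\right) = \frac{1574}{1833}$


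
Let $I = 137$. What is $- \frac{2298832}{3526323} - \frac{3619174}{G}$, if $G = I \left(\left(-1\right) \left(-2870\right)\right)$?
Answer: $- \frac{6833127135641}{693257470185} \approx -9.8566$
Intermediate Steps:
$G = 393190$ ($G = 137 \left(\left(-1\right) \left(-2870\right)\right) = 137 \cdot 2870 = 393190$)
$- \frac{2298832}{3526323} - \frac{3619174}{G} = - \frac{2298832}{3526323} - \frac{3619174}{393190} = \left(-2298832\right) \frac{1}{3526323} - \frac{1809587}{196595} = - \frac{2298832}{3526323} - \frac{1809587}{196595} = - \frac{6833127135641}{693257470185}$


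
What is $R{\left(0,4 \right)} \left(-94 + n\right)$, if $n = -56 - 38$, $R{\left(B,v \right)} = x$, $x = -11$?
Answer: $2068$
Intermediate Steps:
$R{\left(B,v \right)} = -11$
$n = -94$
$R{\left(0,4 \right)} \left(-94 + n\right) = - 11 \left(-94 - 94\right) = \left(-11\right) \left(-188\right) = 2068$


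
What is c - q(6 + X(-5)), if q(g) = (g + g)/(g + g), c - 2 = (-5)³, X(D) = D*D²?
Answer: -124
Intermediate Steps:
X(D) = D³
c = -123 (c = 2 + (-5)³ = 2 - 125 = -123)
q(g) = 1 (q(g) = (2*g)/((2*g)) = (2*g)*(1/(2*g)) = 1)
c - q(6 + X(-5)) = -123 - 1*1 = -123 - 1 = -124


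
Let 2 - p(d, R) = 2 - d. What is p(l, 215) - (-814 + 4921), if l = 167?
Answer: -3940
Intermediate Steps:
p(d, R) = d (p(d, R) = 2 - (2 - d) = 2 + (-2 + d) = d)
p(l, 215) - (-814 + 4921) = 167 - (-814 + 4921) = 167 - 1*4107 = 167 - 4107 = -3940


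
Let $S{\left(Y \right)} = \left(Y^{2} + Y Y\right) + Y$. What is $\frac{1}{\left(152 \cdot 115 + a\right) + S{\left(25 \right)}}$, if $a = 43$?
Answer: $\frac{1}{18798} \approx 5.3197 \cdot 10^{-5}$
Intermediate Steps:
$S{\left(Y \right)} = Y + 2 Y^{2}$ ($S{\left(Y \right)} = \left(Y^{2} + Y^{2}\right) + Y = 2 Y^{2} + Y = Y + 2 Y^{2}$)
$\frac{1}{\left(152 \cdot 115 + a\right) + S{\left(25 \right)}} = \frac{1}{\left(152 \cdot 115 + 43\right) + 25 \left(1 + 2 \cdot 25\right)} = \frac{1}{\left(17480 + 43\right) + 25 \left(1 + 50\right)} = \frac{1}{17523 + 25 \cdot 51} = \frac{1}{17523 + 1275} = \frac{1}{18798}$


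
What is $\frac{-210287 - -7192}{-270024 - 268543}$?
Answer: $\frac{203095}{538567} \approx 0.3771$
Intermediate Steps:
$\frac{-210287 - -7192}{-270024 - 268543} = \frac{-210287 + \left(-136832 + 144024\right)}{-538567} = \left(-210287 + 7192\right) \left(- \frac{1}{538567}\right) = \left(-203095\right) \left(- \frac{1}{538567}\right) = \frac{203095}{538567}$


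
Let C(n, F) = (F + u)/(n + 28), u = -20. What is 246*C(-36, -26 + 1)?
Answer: 5535/4 ≈ 1383.8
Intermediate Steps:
C(n, F) = (-20 + F)/(28 + n) (C(n, F) = (F - 20)/(n + 28) = (-20 + F)/(28 + n))
246*C(-36, -26 + 1) = 246*((-20 + (-26 + 1))/(28 - 36)) = 246*((-20 - 25)/(-8)) = 246*(-⅛*(-45)) = 246*(45/8) = 5535/4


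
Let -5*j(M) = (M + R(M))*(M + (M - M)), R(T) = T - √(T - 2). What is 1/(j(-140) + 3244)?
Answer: I/(4*(-1149*I + 7*√142)) ≈ -0.00021644 + 1.5713e-5*I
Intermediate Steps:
R(T) = T - √(-2 + T)
j(M) = -M*(-√(-2 + M) + 2*M)/5 (j(M) = -(M + (M - √(-2 + M)))*(M + (M - M))/5 = -(-√(-2 + M) + 2*M)*(M + 0)/5 = -(-√(-2 + M) + 2*M)*M/5 = -M*(-√(-2 + M) + 2*M)/5)
1/(j(-140) + 3244) = 1/((⅕)*(-140)*(√(-2 - 140) - 2*(-140)) + 3244) = 1/((⅕)*(-140)*(√(-142) + 280) + 3244) = 1/((⅕)*(-140)*(I*√142 + 280) + 3244) = 1/((⅕)*(-140)*(280 + I*√142) + 3244) = 1/((-7840 - 28*I*√142) + 3244) = 1/(-4596 - 28*I*√142)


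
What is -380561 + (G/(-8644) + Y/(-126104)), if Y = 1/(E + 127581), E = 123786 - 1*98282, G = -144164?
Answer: -15875284404355677361/41717307245240 ≈ -3.8054e+5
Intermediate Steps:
E = 25504 (E = 123786 - 98282 = 25504)
Y = 1/153085 (Y = 1/(25504 + 127581) = 1/153085 ≈ 6.5323e-6)
-380561 + (G/(-8644) + Y/(-126104)) = -380561 + (-144164/(-8644) + (1/153085)/(-126104)) = -380561 + (-144164*(-1/8644) + (1/153085)*(-1/126104)) = -380561 + (36041/2161 - 1/19304630840) = -380561 + 695758200102279/41717307245240 = -15875284404355677361/41717307245240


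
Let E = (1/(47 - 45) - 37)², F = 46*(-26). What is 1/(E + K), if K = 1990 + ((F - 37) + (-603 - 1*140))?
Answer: 4/5385 ≈ 0.00074280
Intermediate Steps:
F = -1196
E = 5329/4 (E = (1/2 - 37)² = (½ - 37)² = (-73/2)² = 5329/4 ≈ 1332.3)
K = 14 (K = 1990 + ((-1196 - 37) + (-603 - 1*140)) = 1990 + (-1233 + (-603 - 140)) = 1990 + (-1233 - 743) = 1990 - 1976 = 14)
1/(E + K) = 1/(5329/4 + 14) = 1/(5385/4) = 4/5385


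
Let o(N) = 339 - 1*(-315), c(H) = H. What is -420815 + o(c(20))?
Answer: -420161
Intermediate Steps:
o(N) = 654 (o(N) = 339 + 315 = 654)
-420815 + o(c(20)) = -420815 + 654 = -420161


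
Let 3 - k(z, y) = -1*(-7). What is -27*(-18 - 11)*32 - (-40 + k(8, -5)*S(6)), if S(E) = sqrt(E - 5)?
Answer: 25100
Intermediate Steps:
k(z, y) = -4 (k(z, y) = 3 - (-1)*(-7) = 3 - 1*7 = 3 - 7 = -4)
S(E) = sqrt(-5 + E)
-27*(-18 - 11)*32 - (-40 + k(8, -5)*S(6)) = -27*(-18 - 11)*32 - (-40 - 4*sqrt(-5 + 6)) = -27*(-29)*32 - (-40 - 4*sqrt(1)) = 783*32 - (-40 - 4*1) = 25056 - (-40 - 4) = 25056 - 1*(-44) = 25056 + 44 = 25100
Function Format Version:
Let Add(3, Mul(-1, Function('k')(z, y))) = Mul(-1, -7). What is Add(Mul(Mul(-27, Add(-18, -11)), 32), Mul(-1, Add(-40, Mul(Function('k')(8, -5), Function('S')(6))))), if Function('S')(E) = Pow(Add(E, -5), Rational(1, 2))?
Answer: 25100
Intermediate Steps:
Function('k')(z, y) = -4 (Function('k')(z, y) = Add(3, Mul(-1, Mul(-1, -7))) = Add(3, Mul(-1, 7)) = Add(3, -7) = -4)
Function('S')(E) = Pow(Add(-5, E), Rational(1, 2))
Add(Mul(Mul(-27, Add(-18, -11)), 32), Mul(-1, Add(-40, Mul(Function('k')(8, -5), Function('S')(6))))) = Add(Mul(Mul(-27, Add(-18, -11)), 32), Mul(-1, Add(-40, Mul(-4, Pow(Add(-5, 6), Rational(1, 2)))))) = Add(Mul(Mul(-27, -29), 32), Mul(-1, Add(-40, Mul(-4, Pow(1, Rational(1, 2)))))) = Add(Mul(783, 32), Mul(-1, Add(-40, Mul(-4, 1)))) = Add(25056, Mul(-1, Add(-40, -4))) = Add(25056, Mul(-1, -44)) = Add(25056, 44) = 25100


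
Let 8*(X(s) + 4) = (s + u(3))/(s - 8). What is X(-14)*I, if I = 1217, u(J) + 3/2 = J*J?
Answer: -1697715/352 ≈ -4823.1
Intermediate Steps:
u(J) = -3/2 + J² (u(J) = -3/2 + J*J = -3/2 + J²)
X(s) = -4 + (15/2 + s)/(8*(-8 + s)) (X(s) = -4 + ((s + (-3/2 + 3²))/(s - 8))/8 = -4 + ((s + (-3/2 + 9))/(-8 + s))/8 = -4 + ((s + 15/2)/(-8 + s))/8 = -4 + ((15/2 + s)/(-8 + s))/8 = -4 + (15/2 + s)/(8*(-8 + s)))
X(-14)*I = (31*(17 - 2*(-14))/(16*(-8 - 14)))*1217 = ((31/16)*(17 + 28)/(-22))*1217 = ((31/16)*(-1/22)*45)*1217 = -1395/352*1217 = -1697715/352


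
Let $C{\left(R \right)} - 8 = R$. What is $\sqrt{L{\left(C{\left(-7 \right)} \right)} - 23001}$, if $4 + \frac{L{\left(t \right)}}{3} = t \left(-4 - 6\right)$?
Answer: $i \sqrt{23043} \approx 151.8 i$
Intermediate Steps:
$C{\left(R \right)} = 8 + R$
$L{\left(t \right)} = -12 - 30 t$ ($L{\left(t \right)} = -12 + 3 t \left(-4 - 6\right) = -12 + 3 t \left(-10\right) = -12 + 3 \left(- 10 t\right) = -12 - 30 t$)
$\sqrt{L{\left(C{\left(-7 \right)} \right)} - 23001} = \sqrt{\left(-12 - 30 \left(8 - 7\right)\right) - 23001} = \sqrt{\left(-12 - 30\right) - 23001} = \sqrt{-42 - 23001} = \sqrt{-23043} = i \sqrt{23043}$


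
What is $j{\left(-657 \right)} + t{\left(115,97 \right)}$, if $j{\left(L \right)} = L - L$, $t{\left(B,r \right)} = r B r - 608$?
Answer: $1081427$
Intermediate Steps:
$t{\left(B,r \right)} = -608 + B r^{2}$ ($t{\left(B,r \right)} = B r r - 608 = B r^{2} - 608 = -608 + B r^{2}$)
$j{\left(L \right)} = 0$
$j{\left(-657 \right)} + t{\left(115,97 \right)} = 0 - \left(608 - 115 \cdot 97^{2}\right) = 0 + \left(-608 + 115 \cdot 9409\right) = 0 + \left(-608 + 1082035\right) = 0 + 1081427 = 1081427$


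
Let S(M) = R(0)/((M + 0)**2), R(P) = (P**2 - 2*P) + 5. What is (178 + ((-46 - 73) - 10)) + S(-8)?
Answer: 3141/64 ≈ 49.078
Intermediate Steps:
R(P) = 5 + P**2 - 2*P
S(M) = 5/M**2 (S(M) = (5 + 0**2 - 2*0)/((M + 0)**2) = (5 + 0 + 0)/(M**2) = 5/M**2)
(178 + ((-46 - 73) - 10)) + S(-8) = (178 + ((-46 - 73) - 10)) + 5/(-8)**2 = (178 + (-119 - 10)) + 5*(1/64) = (178 - 129) + 5/64 = 49 + 5/64 = 3141/64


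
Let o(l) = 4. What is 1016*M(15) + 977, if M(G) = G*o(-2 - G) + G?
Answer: 77177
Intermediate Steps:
M(G) = 5*G (M(G) = G*4 + G = 4*G + G = 5*G)
1016*M(15) + 977 = 1016*(5*15) + 977 = 1016*75 + 977 = 76200 + 977 = 77177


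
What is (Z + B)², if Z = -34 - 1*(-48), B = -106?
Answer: 8464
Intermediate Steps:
Z = 14 (Z = -34 + 48 = 14)
(Z + B)² = (14 - 106)² = (-92)² = 8464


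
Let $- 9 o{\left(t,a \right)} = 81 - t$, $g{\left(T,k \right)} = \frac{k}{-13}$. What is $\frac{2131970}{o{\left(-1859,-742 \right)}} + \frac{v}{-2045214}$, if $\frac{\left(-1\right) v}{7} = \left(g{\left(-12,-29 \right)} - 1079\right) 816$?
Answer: $- \frac{2835079433735}{286557206} \approx -9893.6$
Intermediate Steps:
$g{\left(T,k \right)} = - \frac{k}{13}$ ($g{\left(T,k \right)} = k \left(- \frac{1}{13}\right) = - \frac{k}{13}$)
$o{\left(t,a \right)} = -9 + \frac{t}{9}$ ($o{\left(t,a \right)} = - \frac{81 - t}{9} = -9 + \frac{t}{9}$)
$v = \frac{79956576}{13}$ ($v = - 7 \left(\left(- \frac{1}{13}\right) \left(-29\right) - 1079\right) 816 = - 7 \left(\frac{29}{13} - 1079\right) 816 = - 7 \left(\left(- \frac{13998}{13}\right) 816\right) = \left(-7\right) \left(- \frac{11422368}{13}\right) = \frac{79956576}{13} \approx 6.1505 \cdot 10^{6}$)
$\frac{2131970}{o{\left(-1859,-742 \right)}} + \frac{v}{-2045214} = \frac{2131970}{-9 + \frac{1}{9} \left(-1859\right)} + \frac{79956576}{13 \left(-2045214\right)} = \frac{2131970}{-9 - \frac{1859}{9}} + \frac{79956576}{13} \left(- \frac{1}{2045214}\right) = \frac{2131970}{- \frac{1940}{9}} - \frac{4442032}{1477099} = 2131970 \left(- \frac{9}{1940}\right) - \frac{4442032}{1477099} = - \frac{1918773}{194} - \frac{4442032}{1477099} = - \frac{2835079433735}{286557206}$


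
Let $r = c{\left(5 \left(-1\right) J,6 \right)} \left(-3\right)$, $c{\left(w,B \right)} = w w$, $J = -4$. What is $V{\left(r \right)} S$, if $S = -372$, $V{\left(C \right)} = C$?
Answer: $446400$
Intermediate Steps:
$c{\left(w,B \right)} = w^{2}$
$r = -1200$ ($r = \left(5 \left(-1\right) \left(-4\right)\right)^{2} \left(-3\right) = \left(\left(-5\right) \left(-4\right)\right)^{2} \left(-3\right) = 20^{2} \left(-3\right) = 400 \left(-3\right) = -1200$)
$V{\left(r \right)} S = \left(-1200\right) \left(-372\right) = 446400$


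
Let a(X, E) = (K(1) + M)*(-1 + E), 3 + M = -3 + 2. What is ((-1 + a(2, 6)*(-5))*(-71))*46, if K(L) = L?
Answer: -241684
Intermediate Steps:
M = -4 (M = -3 + (-3 + 2) = -3 - 1 = -4)
a(X, E) = 3 - 3*E (a(X, E) = (1 - 4)*(-1 + E) = -3*(-1 + E) = 3 - 3*E)
((-1 + a(2, 6)*(-5))*(-71))*46 = ((-1 + (3 - 3*6)*(-5))*(-71))*46 = ((-1 + (3 - 18)*(-5))*(-71))*46 = ((-1 - 15*(-5))*(-71))*46 = ((-1 + 75)*(-71))*46 = (74*(-71))*46 = -5254*46 = -241684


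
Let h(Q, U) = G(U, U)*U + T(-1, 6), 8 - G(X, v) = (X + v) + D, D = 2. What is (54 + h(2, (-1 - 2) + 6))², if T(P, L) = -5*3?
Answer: 1521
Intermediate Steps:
T(P, L) = -15 (T(P, L) = -1*15 = -15)
G(X, v) = 6 - X - v (G(X, v) = 8 - ((X + v) + 2) = 8 - (2 + X + v) = 8 + (-2 - X - v) = 6 - X - v)
h(Q, U) = -15 + U*(6 - 2*U) (h(Q, U) = (6 - U - U)*U - 15 = (6 - 2*U)*U - 15 = U*(6 - 2*U) - 15 = -15 + U*(6 - 2*U))
(54 + h(2, (-1 - 2) + 6))² = (54 + (-15 - 2*((-1 - 2) + 6)*(-3 + ((-1 - 2) + 6))))² = (54 + (-15 - 2*(-3 + 6)*(-3 + (-3 + 6))))² = (54 + (-15 - 2*3*(-3 + 3)))² = (54 + (-15 - 2*3*0))² = (54 + (-15 + 0))² = (54 - 15)² = 39² = 1521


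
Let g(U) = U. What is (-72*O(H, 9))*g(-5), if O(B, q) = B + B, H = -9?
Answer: -6480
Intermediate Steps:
O(B, q) = 2*B
(-72*O(H, 9))*g(-5) = -144*(-9)*(-5) = -72*(-18)*(-5) = 1296*(-5) = -6480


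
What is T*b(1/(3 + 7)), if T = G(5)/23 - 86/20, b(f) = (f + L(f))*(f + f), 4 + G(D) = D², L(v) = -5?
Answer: 38171/11500 ≈ 3.3192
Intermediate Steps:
G(D) = -4 + D²
b(f) = 2*f*(-5 + f) (b(f) = (f - 5)*(f + f) = (-5 + f)*(2*f) = 2*f*(-5 + f))
T = -779/230 (T = (-4 + 5²)/23 - 86/20 = (-4 + 25)*(1/23) - 86*1/20 = 21*(1/23) - 43/10 = 21/23 - 43/10 = -779/230 ≈ -3.3870)
T*b(1/(3 + 7)) = -779*(-5 + 1/(3 + 7))/(115*(3 + 7)) = -779*(-5 + 1/10)/(115*10) = -779*(-5 + ⅒)/(115*10) = -779*(-49)/(115*10*10) = -779/230*(-49/50) = 38171/11500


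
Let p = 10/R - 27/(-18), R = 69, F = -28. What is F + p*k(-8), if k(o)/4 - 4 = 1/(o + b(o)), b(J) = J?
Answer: -385/184 ≈ -2.0924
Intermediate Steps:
k(o) = 16 + 2/o (k(o) = 16 + 4/(o + o) = 16 + 4/((2*o)) = 16 + 4*(1/(2*o)) = 16 + 2/o)
p = 227/138 (p = 10/69 - 27/(-18) = 10*(1/69) - 27*(-1/18) = 10/69 + 3/2 = 227/138 ≈ 1.6449)
F + p*k(-8) = -28 + 227*(16 + 2/(-8))/138 = -28 + 227*(16 + 2*(-1/8))/138 = -28 + 227*(16 - 1/4)/138 = -28 + (227/138)*(63/4) = -28 + 4767/184 = -385/184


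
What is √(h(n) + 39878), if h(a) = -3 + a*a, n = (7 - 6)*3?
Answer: 26*√59 ≈ 199.71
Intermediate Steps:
n = 3 (n = 1*3 = 3)
h(a) = -3 + a²
√(h(n) + 39878) = √((-3 + 3²) + 39878) = √((-3 + 9) + 39878) = √(6 + 39878) = √39884 = 26*√59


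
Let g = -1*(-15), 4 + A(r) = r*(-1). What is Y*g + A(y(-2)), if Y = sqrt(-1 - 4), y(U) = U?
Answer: -2 + 15*I*sqrt(5) ≈ -2.0 + 33.541*I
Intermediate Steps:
A(r) = -4 - r (A(r) = -4 + r*(-1) = -4 - r)
Y = I*sqrt(5) (Y = sqrt(-5) = I*sqrt(5) ≈ 2.2361*I)
g = 15
Y*g + A(y(-2)) = (I*sqrt(5))*15 + (-4 - 1*(-2)) = 15*I*sqrt(5) + (-4 + 2) = 15*I*sqrt(5) - 2 = -2 + 15*I*sqrt(5)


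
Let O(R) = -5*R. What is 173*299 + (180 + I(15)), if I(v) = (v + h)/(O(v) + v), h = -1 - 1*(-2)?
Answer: 778601/15 ≈ 51907.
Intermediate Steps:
h = 1 (h = -1 + 2 = 1)
I(v) = -(1 + v)/(4*v) (I(v) = (v + 1)/(-5*v + v) = (1 + v)/((-4*v)) = (1 + v)*(-1/(4*v)) = -(1 + v)/(4*v))
173*299 + (180 + I(15)) = 173*299 + (180 + (¼)*(-1 - 1*15)/15) = 51727 + (180 + (¼)*(1/15)*(-1 - 15)) = 51727 + (180 + (¼)*(1/15)*(-16)) = 51727 + (180 - 4/15) = 51727 + 2696/15 = 778601/15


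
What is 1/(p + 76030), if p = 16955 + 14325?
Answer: 1/107310 ≈ 9.3188e-6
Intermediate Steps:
p = 31280
1/(p + 76030) = 1/(31280 + 76030) = 1/107310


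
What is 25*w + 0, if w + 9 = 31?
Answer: 550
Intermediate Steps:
w = 22 (w = -9 + 31 = 22)
25*w + 0 = 25*22 + 0 = 550 + 0 = 550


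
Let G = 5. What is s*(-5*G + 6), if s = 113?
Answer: -2147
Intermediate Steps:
s*(-5*G + 6) = 113*(-5*5 + 6) = 113*(-25 + 6) = 113*(-19) = -2147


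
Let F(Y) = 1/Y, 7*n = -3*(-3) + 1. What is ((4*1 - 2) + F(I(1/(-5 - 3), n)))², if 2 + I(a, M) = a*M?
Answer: 8836/3721 ≈ 2.3746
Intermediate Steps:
n = 10/7 (n = (-3*(-3) + 1)/7 = (9 + 1)/7 = (⅐)*10 = 10/7 ≈ 1.4286)
I(a, M) = -2 + M*a (I(a, M) = -2 + a*M = -2 + M*a)
((4*1 - 2) + F(I(1/(-5 - 3), n)))² = ((4*1 - 2) + 1/(-2 + 10/(7*(-5 - 3))))² = ((4 - 2) + 1/(-2 + (10/7)/(-8)))² = (2 + 1/(-2 + (10/7)*(-⅛)))² = (2 + 1/(-2 - 5/28))² = (2 + 1/(-61/28))² = (2 - 28/61)² = (94/61)² = 8836/3721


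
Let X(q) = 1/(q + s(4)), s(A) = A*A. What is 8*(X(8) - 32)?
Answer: -767/3 ≈ -255.67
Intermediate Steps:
s(A) = A²
X(q) = 1/(16 + q) (X(q) = 1/(q + 4²) = 1/(q + 16) = 1/(16 + q))
8*(X(8) - 32) = 8*(1/(16 + 8) - 32) = 8*(1/24 - 32) = 8*(-767/24) = -767/3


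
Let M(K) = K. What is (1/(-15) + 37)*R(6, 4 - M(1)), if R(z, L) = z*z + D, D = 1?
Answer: 20498/15 ≈ 1366.5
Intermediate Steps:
R(z, L) = 1 + z**2 (R(z, L) = z*z + 1 = z**2 + 1 = 1 + z**2)
(1/(-15) + 37)*R(6, 4 - M(1)) = (1/(-15) + 37)*(1 + 6**2) = (-1/15 + 37)*(1 + 36) = (554/15)*37 = 20498/15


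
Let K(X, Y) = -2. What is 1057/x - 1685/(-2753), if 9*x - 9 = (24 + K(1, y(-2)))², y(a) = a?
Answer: 27019994/1357229 ≈ 19.908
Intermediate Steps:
x = 493/9 (x = 1 + (24 - 2)²/9 = 1 + (⅑)*22² = 1 + (⅑)*484 = 1 + 484/9 = 493/9 ≈ 54.778)
1057/x - 1685/(-2753) = 1057/(493/9) - 1685/(-2753) = 1057*(9/493) - 1685*(-1/2753) = 9513/493 + 1685/2753 = 27019994/1357229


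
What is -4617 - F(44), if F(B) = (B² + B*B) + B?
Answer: -8533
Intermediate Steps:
F(B) = B + 2*B² (F(B) = (B² + B²) + B = 2*B² + B = B + 2*B²)
-4617 - F(44) = -4617 - 44*(1 + 2*44) = -4617 - 44*(1 + 88) = -4617 - 44*89 = -4617 - 1*3916 = -4617 - 3916 = -8533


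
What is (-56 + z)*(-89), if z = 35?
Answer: 1869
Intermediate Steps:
(-56 + z)*(-89) = (-56 + 35)*(-89) = -21*(-89) = 1869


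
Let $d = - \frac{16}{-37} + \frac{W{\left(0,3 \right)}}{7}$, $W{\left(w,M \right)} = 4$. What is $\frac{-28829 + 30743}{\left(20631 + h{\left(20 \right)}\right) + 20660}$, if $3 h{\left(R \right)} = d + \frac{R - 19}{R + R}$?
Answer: $\frac{6609680}{142592771} \approx 0.046354$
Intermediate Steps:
$d = \frac{260}{259}$ ($d = - \frac{16}{-37} + \frac{4}{7} = \left(-16\right) \left(- \frac{1}{37}\right) + 4 \cdot \frac{1}{7} = \frac{16}{37} + \frac{4}{7} = \frac{260}{259} \approx 1.0039$)
$h{\left(R \right)} = \frac{260}{777} + \frac{-19 + R}{6 R}$ ($h{\left(R \right)} = \frac{\frac{260}{259} + \frac{R - 19}{R + R}}{3} = \frac{\frac{260}{259} + \frac{-19 + R}{2 R}}{3} = \frac{260}{777} + \frac{-19 + R}{6 R}$)
$\frac{-28829 + 30743}{\left(20631 + h{\left(20 \right)}\right) + 20660} = \frac{-28829 + 30743}{\left(20631 + \frac{19 \left(-259 + 41 \cdot 20\right)}{1554 \cdot 20}\right) + 20660} = \frac{1914}{\left(20631 + \frac{19}{1554} \cdot \frac{1}{20} \left(-259 + 820\right)\right) + 20660} = \frac{1914}{\left(20631 + \frac{19}{1554} \cdot \frac{1}{20} \cdot 561\right) + 20660} = \frac{1914}{\left(20631 + \frac{3553}{10360}\right) + 20660} = \frac{1914}{\frac{213740713}{10360} + 20660} = \frac{1914}{\frac{427778313}{10360}} = 1914 \cdot \frac{10360}{427778313} = \frac{6609680}{142592771}$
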